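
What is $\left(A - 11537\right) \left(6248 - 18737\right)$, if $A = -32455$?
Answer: $549416088$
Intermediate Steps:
$\left(A - 11537\right) \left(6248 - 18737\right) = \left(-32455 - 11537\right) \left(6248 - 18737\right) = \left(-43992\right) \left(-12489\right) = 549416088$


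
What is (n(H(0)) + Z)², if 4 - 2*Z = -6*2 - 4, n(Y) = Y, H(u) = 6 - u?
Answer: 256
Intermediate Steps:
Z = 10 (Z = 2 - (-6*2 - 4)/2 = 2 - (-12 - 4)/2 = 2 - ½*(-16) = 2 + 8 = 10)
(n(H(0)) + Z)² = ((6 - 1*0) + 10)² = ((6 + 0) + 10)² = (6 + 10)² = 16² = 256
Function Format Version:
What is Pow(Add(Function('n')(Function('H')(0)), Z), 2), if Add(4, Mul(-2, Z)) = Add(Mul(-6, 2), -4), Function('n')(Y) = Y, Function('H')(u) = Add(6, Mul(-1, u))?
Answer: 256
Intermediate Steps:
Z = 10 (Z = Add(2, Mul(Rational(-1, 2), Add(Mul(-6, 2), -4))) = Add(2, Mul(Rational(-1, 2), Add(-12, -4))) = Add(2, Mul(Rational(-1, 2), -16)) = Add(2, 8) = 10)
Pow(Add(Function('n')(Function('H')(0)), Z), 2) = Pow(Add(Add(6, Mul(-1, 0)), 10), 2) = Pow(Add(Add(6, 0), 10), 2) = Pow(Add(6, 10), 2) = Pow(16, 2) = 256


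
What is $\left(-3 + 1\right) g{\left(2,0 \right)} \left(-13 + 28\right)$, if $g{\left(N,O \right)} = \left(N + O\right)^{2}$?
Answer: $-120$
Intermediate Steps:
$\left(-3 + 1\right) g{\left(2,0 \right)} \left(-13 + 28\right) = \left(-3 + 1\right) \left(2 + 0\right)^{2} \left(-13 + 28\right) = - 2 \cdot 2^{2} \cdot 15 = \left(-2\right) 4 \cdot 15 = \left(-8\right) 15 = -120$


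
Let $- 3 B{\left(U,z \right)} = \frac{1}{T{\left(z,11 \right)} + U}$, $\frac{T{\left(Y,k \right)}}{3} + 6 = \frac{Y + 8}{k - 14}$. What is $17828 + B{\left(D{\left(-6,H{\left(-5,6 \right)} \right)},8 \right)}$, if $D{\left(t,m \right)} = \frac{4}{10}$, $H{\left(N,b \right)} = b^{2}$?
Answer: $\frac{8985317}{504} \approx 17828.0$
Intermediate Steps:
$T{\left(Y,k \right)} = -18 + \frac{3 \left(8 + Y\right)}{-14 + k}$ ($T{\left(Y,k \right)} = -18 + 3 \frac{Y + 8}{k - 14} = -18 + 3 \frac{8 + Y}{-14 + k} = -18 + \frac{3 \left(8 + Y\right)}{-14 + k}$)
$D{\left(t,m \right)} = \frac{2}{5}$ ($D{\left(t,m \right)} = 4 \cdot \frac{1}{10} = \frac{2}{5}$)
$B{\left(U,z \right)} = - \frac{1}{3 \left(-26 + U - z\right)}$ ($B{\left(U,z \right)} = - \frac{1}{3 \left(\frac{3 \left(92 + z - 66\right)}{-14 + 11} + U\right)} = - \frac{1}{3 \left(\frac{3 \left(92 + z - 66\right)}{-3} + U\right)} = - \frac{1}{3 \left(3 \left(- \frac{1}{3}\right) \left(26 + z\right) + U\right)} = - \frac{1}{3 \left(\left(-26 - z\right) + U\right)} = - \frac{1}{3 \left(-26 + U - z\right)}$)
$17828 + B{\left(D{\left(-6,H{\left(-5,6 \right)} \right)},8 \right)} = 17828 + \frac{1}{3 \left(26 + 8 - \frac{2}{5}\right)} = 17828 + \frac{1}{3 \cdot \frac{168}{5}} = 17828 + \frac{1}{3} \cdot \frac{5}{168} = 17828 + \frac{5}{504} = \frac{8985317}{504}$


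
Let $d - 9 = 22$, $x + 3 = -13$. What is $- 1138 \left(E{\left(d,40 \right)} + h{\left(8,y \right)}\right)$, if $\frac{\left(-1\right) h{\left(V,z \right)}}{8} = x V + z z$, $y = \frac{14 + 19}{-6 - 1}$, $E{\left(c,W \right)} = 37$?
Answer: $- \frac{49249226}{49} \approx -1.0051 \cdot 10^{6}$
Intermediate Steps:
$x = -16$ ($x = -3 - 13 = -16$)
$d = 31$ ($d = 9 + 22 = 31$)
$y = - \frac{33}{7}$ ($y = \frac{33}{-7} = 33 \left(- \frac{1}{7}\right) = - \frac{33}{7} \approx -4.7143$)
$h{\left(V,z \right)} = - 8 z^{2} + 128 V$ ($h{\left(V,z \right)} = - 8 \left(- 16 V + z z\right) = - 8 \left(- 16 V + z^{2}\right) = - 8 \left(z^{2} - 16 V\right) = - 8 z^{2} + 128 V$)
$- 1138 \left(E{\left(d,40 \right)} + h{\left(8,y \right)}\right) = - 1138 \left(37 + \left(- 8 \left(- \frac{33}{7}\right)^{2} + 128 \cdot 8\right)\right) = - 1138 \left(37 + \left(\left(-8\right) \frac{1089}{49} + 1024\right)\right) = - 1138 \left(37 + \left(- \frac{8712}{49} + 1024\right)\right) = - 1138 \left(37 + \frac{41464}{49}\right) = \left(-1138\right) \frac{43277}{49} = - \frac{49249226}{49}$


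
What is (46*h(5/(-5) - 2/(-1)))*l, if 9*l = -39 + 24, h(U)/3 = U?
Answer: -230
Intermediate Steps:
h(U) = 3*U
l = -5/3 (l = (-39 + 24)/9 = (1/9)*(-15) = -5/3 ≈ -1.6667)
(46*h(5/(-5) - 2/(-1)))*l = (46*(3*(5/(-5) - 2/(-1))))*(-5/3) = (46*(3*(5*(-1/5) - 2*(-1))))*(-5/3) = (46*(3*(-1 + 2)))*(-5/3) = (46*(3*1))*(-5/3) = (46*3)*(-5/3) = 138*(-5/3) = -230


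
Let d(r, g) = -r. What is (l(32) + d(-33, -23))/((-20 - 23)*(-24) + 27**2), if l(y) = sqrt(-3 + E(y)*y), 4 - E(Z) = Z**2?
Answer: 11/587 + 3*I*sqrt(403)/587 ≈ 0.018739 + 0.1026*I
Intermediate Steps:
E(Z) = 4 - Z**2
l(y) = sqrt(-3 + y*(4 - y**2)) (l(y) = sqrt(-3 + (4 - y**2)*y) = sqrt(-3 + y*(4 - y**2)))
(l(32) + d(-33, -23))/((-20 - 23)*(-24) + 27**2) = (sqrt(-3 - 1*32**3 + 4*32) - 1*(-33))/((-20 - 23)*(-24) + 27**2) = (sqrt(-3 - 1*32768 + 128) + 33)/(-43*(-24) + 729) = (sqrt(-3 - 32768 + 128) + 33)/(1032 + 729) = (sqrt(-32643) + 33)/1761 = (9*I*sqrt(403) + 33)*(1/1761) = (33 + 9*I*sqrt(403))*(1/1761) = 11/587 + 3*I*sqrt(403)/587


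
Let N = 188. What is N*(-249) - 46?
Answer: -46858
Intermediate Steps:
N*(-249) - 46 = 188*(-249) - 46 = -46812 - 46 = -46858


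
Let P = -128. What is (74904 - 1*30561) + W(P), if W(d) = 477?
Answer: 44820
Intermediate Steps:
(74904 - 1*30561) + W(P) = (74904 - 1*30561) + 477 = (74904 - 30561) + 477 = 44343 + 477 = 44820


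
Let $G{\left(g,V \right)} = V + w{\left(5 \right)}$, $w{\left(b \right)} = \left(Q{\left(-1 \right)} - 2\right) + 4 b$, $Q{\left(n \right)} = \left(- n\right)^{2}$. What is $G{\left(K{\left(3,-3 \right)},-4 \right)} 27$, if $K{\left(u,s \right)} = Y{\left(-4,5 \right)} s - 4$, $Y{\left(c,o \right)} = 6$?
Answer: $405$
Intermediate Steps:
$Q{\left(n \right)} = n^{2}$
$K{\left(u,s \right)} = -4 + 6 s$ ($K{\left(u,s \right)} = 6 s - 4 = -4 + 6 s$)
$w{\left(b \right)} = -1 + 4 b$ ($w{\left(b \right)} = \left(\left(-1\right)^{2} - 2\right) + 4 b = \left(1 - 2\right) + 4 b = -1 + 4 b$)
$G{\left(g,V \right)} = 19 + V$ ($G{\left(g,V \right)} = V + \left(-1 + 4 \cdot 5\right) = V + \left(-1 + 20\right) = V + 19 = 19 + V$)
$G{\left(K{\left(3,-3 \right)},-4 \right)} 27 = \left(19 - 4\right) 27 = 15 \cdot 27 = 405$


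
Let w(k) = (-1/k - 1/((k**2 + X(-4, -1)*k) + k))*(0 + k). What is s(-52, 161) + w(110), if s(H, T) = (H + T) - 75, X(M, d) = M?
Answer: 3530/107 ≈ 32.991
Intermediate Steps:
s(H, T) = -75 + H + T
w(k) = k*(-1/k - 1/(k**2 - 3*k)) (w(k) = (-1/k - 1/((k**2 - 4*k) + k))*(0 + k) = (-1/k - 1/(k**2 - 3*k))*k = k*(-1/k - 1/(k**2 - 3*k)))
s(-52, 161) + w(110) = (-75 - 52 + 161) + (2 - 1*110)/(-3 + 110) = 34 + (2 - 110)/107 = 34 + (1/107)*(-108) = 34 - 108/107 = 3530/107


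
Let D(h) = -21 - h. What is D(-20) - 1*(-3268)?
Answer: 3267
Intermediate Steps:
D(-20) - 1*(-3268) = (-21 - 1*(-20)) - 1*(-3268) = (-21 + 20) + 3268 = -1 + 3268 = 3267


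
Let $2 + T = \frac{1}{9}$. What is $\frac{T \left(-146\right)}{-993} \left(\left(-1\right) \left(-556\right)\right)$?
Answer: $- \frac{1379992}{8937} \approx -154.41$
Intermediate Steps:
$T = - \frac{17}{9}$ ($T = -2 + \frac{1}{9} = - \frac{17}{9} \approx -1.8889$)
$\frac{T \left(-146\right)}{-993} \left(\left(-1\right) \left(-556\right)\right) = \frac{\left(- \frac{17}{9}\right) \left(-146\right)}{-993} \left(\left(-1\right) \left(-556\right)\right) = \frac{2482}{9} \left(- \frac{1}{993}\right) 556 = \left(- \frac{2482}{8937}\right) 556 = - \frac{1379992}{8937}$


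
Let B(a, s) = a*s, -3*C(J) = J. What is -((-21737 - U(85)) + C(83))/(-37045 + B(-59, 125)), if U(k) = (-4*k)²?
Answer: -206047/66630 ≈ -3.0924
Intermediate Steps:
C(J) = -J/3
U(k) = 16*k²
-((-21737 - U(85)) + C(83))/(-37045 + B(-59, 125)) = -((-21737 - 16*85²) - ⅓*83)/(-37045 - 59*125) = -((-21737 - 16*7225) - 83/3)/(-37045 - 7375) = -((-21737 - 1*115600) - 83/3)/(-44420) = -((-21737 - 115600) - 83/3)*(-1)/44420 = -(-137337 - 83/3)*(-1)/44420 = -(-412094)*(-1)/(3*44420) = -1*206047/66630 = -206047/66630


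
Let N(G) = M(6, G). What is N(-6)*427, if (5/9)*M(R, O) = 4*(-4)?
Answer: -61488/5 ≈ -12298.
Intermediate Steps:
M(R, O) = -144/5 (M(R, O) = 9*(4*(-4))/5 = (9/5)*(-16) = -144/5)
N(G) = -144/5
N(-6)*427 = -144/5*427 = -61488/5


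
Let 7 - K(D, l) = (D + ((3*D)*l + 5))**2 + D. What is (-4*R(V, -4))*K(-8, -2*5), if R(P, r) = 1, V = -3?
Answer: 224616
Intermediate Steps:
K(D, l) = 7 - D - (5 + D + 3*D*l)**2 (K(D, l) = 7 - ((D + ((3*D)*l + 5))**2 + D) = 7 - ((D + (3*D*l + 5))**2 + D) = 7 - ((D + (5 + 3*D*l))**2 + D) = 7 - ((5 + D + 3*D*l)**2 + D) = 7 - (D + (5 + D + 3*D*l)**2) = 7 + (-D - (5 + D + 3*D*l)**2) = 7 - D - (5 + D + 3*D*l)**2)
(-4*R(V, -4))*K(-8, -2*5) = (-4*1)*(7 - 1*(-8) - (5 - 8 + 3*(-8)*(-2*5))**2) = -4*(7 + 8 - (5 - 8 + 3*(-8)*(-10))**2) = -4*(7 + 8 - (5 - 8 + 240)**2) = -4*(7 + 8 - 1*237**2) = -4*(7 + 8 - 1*56169) = -4*(7 + 8 - 56169) = -4*(-56154) = 224616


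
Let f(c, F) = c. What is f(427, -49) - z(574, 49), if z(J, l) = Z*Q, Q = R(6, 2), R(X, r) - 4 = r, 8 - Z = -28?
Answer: 211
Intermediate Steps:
Z = 36 (Z = 8 - 1*(-28) = 8 + 28 = 36)
R(X, r) = 4 + r
Q = 6 (Q = 4 + 2 = 6)
z(J, l) = 216 (z(J, l) = 36*6 = 216)
f(427, -49) - z(574, 49) = 427 - 1*216 = 427 - 216 = 211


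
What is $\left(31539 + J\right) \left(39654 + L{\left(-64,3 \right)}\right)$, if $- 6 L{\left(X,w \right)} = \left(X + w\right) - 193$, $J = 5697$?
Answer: $1478132668$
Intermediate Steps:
$L{\left(X,w \right)} = \frac{193}{6} - \frac{X}{6} - \frac{w}{6}$ ($L{\left(X,w \right)} = - \frac{\left(X + w\right) - 193}{6} = - \frac{-193 + X + w}{6} = \frac{193}{6} - \frac{X}{6} - \frac{w}{6}$)
$\left(31539 + J\right) \left(39654 + L{\left(-64,3 \right)}\right) = \left(31539 + 5697\right) \left(39654 - - \frac{127}{3}\right) = 37236 \left(39654 + \left(\frac{193}{6} + \frac{32}{3} - \frac{1}{2}\right)\right) = 37236 \left(39654 + \frac{127}{3}\right) = 37236 \cdot \frac{119089}{3} = 1478132668$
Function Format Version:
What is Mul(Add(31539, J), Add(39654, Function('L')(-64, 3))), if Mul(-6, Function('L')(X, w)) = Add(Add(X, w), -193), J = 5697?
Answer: 1478132668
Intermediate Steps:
Function('L')(X, w) = Add(Rational(193, 6), Mul(Rational(-1, 6), X), Mul(Rational(-1, 6), w)) (Function('L')(X, w) = Mul(Rational(-1, 6), Add(Add(X, w), -193)) = Mul(Rational(-1, 6), Add(-193, X, w)) = Add(Rational(193, 6), Mul(Rational(-1, 6), X), Mul(Rational(-1, 6), w)))
Mul(Add(31539, J), Add(39654, Function('L')(-64, 3))) = Mul(Add(31539, 5697), Add(39654, Add(Rational(193, 6), Mul(Rational(-1, 6), -64), Mul(Rational(-1, 6), 3)))) = Mul(37236, Add(39654, Add(Rational(193, 6), Rational(32, 3), Rational(-1, 2)))) = Mul(37236, Add(39654, Rational(127, 3))) = Mul(37236, Rational(119089, 3)) = 1478132668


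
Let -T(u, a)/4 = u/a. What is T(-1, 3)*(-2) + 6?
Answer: 10/3 ≈ 3.3333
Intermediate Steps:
T(u, a) = -4*u/a
T(-1, 3)*(-2) + 6 = -4*(-1)/3*(-2) + 6 = -4*(-1)*1/3*(-2) + 6 = (4/3)*(-2) + 6 = -8/3 + 6 = 10/3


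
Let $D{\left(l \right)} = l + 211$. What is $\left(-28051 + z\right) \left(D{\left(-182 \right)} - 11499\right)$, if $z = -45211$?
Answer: $840315140$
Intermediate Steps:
$D{\left(l \right)} = 211 + l$
$\left(-28051 + z\right) \left(D{\left(-182 \right)} - 11499\right) = \left(-28051 - 45211\right) \left(\left(211 - 182\right) - 11499\right) = - 73262 \left(29 - 11499\right) = \left(-73262\right) \left(-11470\right) = 840315140$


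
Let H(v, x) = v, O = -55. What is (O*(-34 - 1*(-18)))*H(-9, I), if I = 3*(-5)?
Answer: -7920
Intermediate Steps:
I = -15
(O*(-34 - 1*(-18)))*H(-9, I) = -55*(-34 - 1*(-18))*(-9) = -55*(-34 + 18)*(-9) = -55*(-16)*(-9) = 880*(-9) = -7920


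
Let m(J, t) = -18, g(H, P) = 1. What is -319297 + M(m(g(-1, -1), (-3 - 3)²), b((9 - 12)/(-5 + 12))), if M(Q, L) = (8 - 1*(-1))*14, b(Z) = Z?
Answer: -319171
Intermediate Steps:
M(Q, L) = 126 (M(Q, L) = (8 + 1)*14 = 9*14 = 126)
-319297 + M(m(g(-1, -1), (-3 - 3)²), b((9 - 12)/(-5 + 12))) = -319297 + 126 = -319171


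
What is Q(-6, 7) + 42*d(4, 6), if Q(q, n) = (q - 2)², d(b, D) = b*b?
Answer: 736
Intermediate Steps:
d(b, D) = b²
Q(q, n) = (-2 + q)²
Q(-6, 7) + 42*d(4, 6) = (-2 - 6)² + 42*4² = (-8)² + 42*16 = 64 + 672 = 736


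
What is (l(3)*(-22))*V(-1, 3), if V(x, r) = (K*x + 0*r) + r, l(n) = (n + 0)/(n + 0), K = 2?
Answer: -22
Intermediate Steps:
l(n) = 1 (l(n) = n/n = 1)
V(x, r) = r + 2*x (V(x, r) = (2*x + 0*r) + r = (2*x + 0) + r = 2*x + r = r + 2*x)
(l(3)*(-22))*V(-1, 3) = (1*(-22))*(3 + 2*(-1)) = -22*(3 - 2) = -22*1 = -22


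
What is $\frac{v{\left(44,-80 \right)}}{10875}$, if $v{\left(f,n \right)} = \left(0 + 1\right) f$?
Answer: $\frac{44}{10875} \approx 0.004046$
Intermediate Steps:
$v{\left(f,n \right)} = f$ ($v{\left(f,n \right)} = 1 f = f$)
$\frac{v{\left(44,-80 \right)}}{10875} = \frac{44}{10875}$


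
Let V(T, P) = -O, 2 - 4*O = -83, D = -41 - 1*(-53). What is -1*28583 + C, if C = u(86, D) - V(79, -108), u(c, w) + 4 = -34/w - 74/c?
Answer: -14741833/516 ≈ -28569.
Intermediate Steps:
D = 12 (D = -41 + 53 = 12)
u(c, w) = -4 - 74/c - 34/w (u(c, w) = -4 + (-34/w - 74/c) = -4 + (-74/c - 34/w) = -4 - 74/c - 34/w)
O = 85/4 (O = ½ - ¼*(-83) = ½ + 83/4 = 85/4 ≈ 21.250)
V(T, P) = -85/4 (V(T, P) = -1*85/4 = -85/4)
C = 6995/516 (C = (-4 - 74/86 - 34/12) - 1*(-85/4) = (-4 - 74*1/86 - 34*1/12) + 85/4 = (-4 - 37/43 - 17/6) + 85/4 = -1985/258 + 85/4 = 6995/516 ≈ 13.556)
-1*28583 + C = -1*28583 + 6995/516 = -28583 + 6995/516 = -14741833/516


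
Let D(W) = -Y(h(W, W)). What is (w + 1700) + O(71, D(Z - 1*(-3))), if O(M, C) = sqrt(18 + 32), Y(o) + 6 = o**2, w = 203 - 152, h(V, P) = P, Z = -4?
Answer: 1751 + 5*sqrt(2) ≈ 1758.1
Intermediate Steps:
w = 51
Y(o) = -6 + o**2
D(W) = 6 - W**2 (D(W) = -(-6 + W**2) = 6 - W**2)
O(M, C) = 5*sqrt(2) (O(M, C) = sqrt(50) = 5*sqrt(2))
(w + 1700) + O(71, D(Z - 1*(-3))) = (51 + 1700) + 5*sqrt(2) = 1751 + 5*sqrt(2)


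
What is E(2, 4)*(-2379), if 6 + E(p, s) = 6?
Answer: 0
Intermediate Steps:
E(p, s) = 0 (E(p, s) = -6 + 6 = 0)
E(2, 4)*(-2379) = 0*(-2379) = 0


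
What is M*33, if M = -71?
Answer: -2343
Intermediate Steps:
M*33 = -71*33 = -2343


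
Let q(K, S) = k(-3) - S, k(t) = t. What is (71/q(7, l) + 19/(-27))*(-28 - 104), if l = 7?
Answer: 46354/45 ≈ 1030.1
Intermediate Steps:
q(K, S) = -3 - S
(71/q(7, l) + 19/(-27))*(-28 - 104) = (71/(-3 - 1*7) + 19/(-27))*(-28 - 104) = (71/(-3 - 7) + 19*(-1/27))*(-132) = (71/(-10) - 19/27)*(-132) = (71*(-⅒) - 19/27)*(-132) = (-71/10 - 19/27)*(-132) = -2107/270*(-132) = 46354/45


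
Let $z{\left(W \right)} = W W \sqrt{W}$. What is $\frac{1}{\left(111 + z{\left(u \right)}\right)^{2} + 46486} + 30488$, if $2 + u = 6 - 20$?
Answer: $\frac{10480968428505797}{343773564315} - \frac{75776 i}{343773564315} \approx 30488.0 - 2.2042 \cdot 10^{-7} i$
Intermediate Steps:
$u = -16$ ($u = -2 + \left(6 - 20\right) = -2 - 14 = -16$)
$z{\left(W \right)} = W^{\frac{5}{2}}$ ($z{\left(W \right)} = W^{2} \sqrt{W} = W^{\frac{5}{2}}$)
$\frac{1}{\left(111 + z{\left(u \right)}\right)^{2} + 46486} + 30488 = \frac{1}{\left(111 + \left(-16\right)^{\frac{5}{2}}\right)^{2} + 46486} + 30488 = \frac{1}{\left(111 + 1024 i\right)^{2} + 46486} + 30488 = \frac{1}{46486 + \left(111 + 1024 i\right)^{2}} + 30488 = 30488 + \frac{1}{46486 + \left(111 + 1024 i\right)^{2}}$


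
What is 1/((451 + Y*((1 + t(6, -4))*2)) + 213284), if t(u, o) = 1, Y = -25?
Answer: 1/213635 ≈ 4.6809e-6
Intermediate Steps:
1/((451 + Y*((1 + t(6, -4))*2)) + 213284) = 1/((451 - 25*(1 + 1)*2) + 213284) = 1/((451 - 50*2) + 213284) = 1/((451 - 25*4) + 213284) = 1/((451 - 100) + 213284) = 1/(351 + 213284) = 1/213635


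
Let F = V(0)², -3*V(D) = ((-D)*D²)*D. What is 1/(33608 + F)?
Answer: 1/33608 ≈ 2.9755e-5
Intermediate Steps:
V(D) = D⁴/3 (V(D) = -(-D)*D²*D/3 = -(-D³)*D/3 = -(-1)*D⁴/3 = D⁴/3)
F = 0 (F = ((⅓)*0⁴)² = ((⅓)*0)² = 0² = 0)
1/(33608 + F) = 1/(33608 + 0) = 1/33608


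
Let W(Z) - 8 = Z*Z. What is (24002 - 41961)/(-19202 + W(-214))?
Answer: -17959/26602 ≈ -0.67510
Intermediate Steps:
W(Z) = 8 + Z**2 (W(Z) = 8 + Z*Z = 8 + Z**2)
(24002 - 41961)/(-19202 + W(-214)) = (24002 - 41961)/(-19202 + (8 + (-214)**2)) = -17959/(-19202 + (8 + 45796)) = -17959/(-19202 + 45804) = -17959/26602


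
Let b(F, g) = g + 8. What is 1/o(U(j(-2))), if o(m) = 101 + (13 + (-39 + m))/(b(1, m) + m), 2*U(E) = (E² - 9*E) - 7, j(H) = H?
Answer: 46/4609 ≈ 0.0099805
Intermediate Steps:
U(E) = -7/2 + E²/2 - 9*E/2 (U(E) = ((E² - 9*E) - 7)/2 = (-7 + E² - 9*E)/2 = -7/2 + E²/2 - 9*E/2)
b(F, g) = 8 + g
o(m) = 101 + (-26 + m)/(8 + 2*m) (o(m) = 101 + (13 + (-39 + m))/((8 + m) + m) = 101 + (-26 + m)/(8 + 2*m))
1/o(U(j(-2))) = 1/((782 + 203*(-7/2 + (½)*(-2)² - 9/2*(-2)))/(2*(4 + (-7/2 + (½)*(-2)² - 9/2*(-2))))) = 1/((782 + 203*(-7/2 + (½)*4 + 9))/(2*(4 + (-7/2 + (½)*4 + 9)))) = 1/((782 + 203*(-7/2 + 2 + 9))/(2*(4 + (-7/2 + 2 + 9)))) = 1/((782 + 203*(15/2))/(2*(4 + 15/2))) = 1/((782 + 3045/2)/(2*(23/2))) = 1/((½)*(2/23)*(4609/2)) = 1/(4609/46) = 46/4609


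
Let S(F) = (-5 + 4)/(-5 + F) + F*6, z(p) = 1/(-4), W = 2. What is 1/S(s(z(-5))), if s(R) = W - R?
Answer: 22/305 ≈ 0.072131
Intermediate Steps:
z(p) = -¼ (z(p) = 1*(-¼) = -¼)
s(R) = 2 - R
S(F) = -1/(-5 + F) + 6*F
1/S(s(z(-5))) = 1/((-1 - 30*(2 - 1*(-¼)) + 6*(2 - 1*(-¼))²)/(-5 + (2 - 1*(-¼)))) = 1/((-1 - 30*(2 + ¼) + 6*(2 + ¼)²)/(-5 + (2 + ¼))) = 1/((-1 - 30*9/4 + 6*(9/4)²)/(-5 + 9/4)) = 1/((-1 - 135/2 + 6*(81/16))/(-11/4)) = 1/(-4*(-1 - 135/2 + 243/8)/11) = 1/(-4/11*(-305/8)) = 1/(305/22) = 22/305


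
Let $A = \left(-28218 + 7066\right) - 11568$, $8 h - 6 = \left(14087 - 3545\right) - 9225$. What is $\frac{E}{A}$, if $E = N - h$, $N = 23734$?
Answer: $- \frac{461}{640} \approx -0.72031$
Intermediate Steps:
$h = \frac{1323}{8}$ ($h = \frac{3}{4} + \frac{\left(14087 - 3545\right) - 9225}{8} = \frac{3}{4} + \frac{10542 - 9225}{8} = \frac{3}{4} + \frac{1}{8} \cdot 1317 = \frac{3}{4} + \frac{1317}{8} = \frac{1323}{8} \approx 165.38$)
$A = -32720$ ($A = -21152 - 11568 = -32720$)
$E = \frac{188549}{8}$ ($E = 23734 - \frac{1323}{8} = \frac{188549}{8} \approx 23569.0$)
$\frac{E}{A} = \frac{188549}{8 \left(-32720\right)} = \frac{188549}{8} \left(- \frac{1}{32720}\right) = - \frac{461}{640}$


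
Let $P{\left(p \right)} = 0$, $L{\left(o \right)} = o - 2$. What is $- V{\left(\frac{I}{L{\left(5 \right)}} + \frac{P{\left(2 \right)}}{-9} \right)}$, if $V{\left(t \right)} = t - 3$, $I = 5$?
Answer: $\frac{4}{3} \approx 1.3333$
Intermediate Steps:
$L{\left(o \right)} = -2 + o$
$V{\left(t \right)} = -3 + t$
$- V{\left(\frac{I}{L{\left(5 \right)}} + \frac{P{\left(2 \right)}}{-9} \right)} = - (-3 + \left(\frac{5}{-2 + 5} + \frac{0}{-9}\right)) = - (-3 + \left(\frac{5}{3} + 0 \left(- \frac{1}{9}\right)\right)) = - (-3 + \left(5 \cdot \frac{1}{3} + 0\right)) = - (-3 + \left(\frac{5}{3} + 0\right)) = - (-3 + \frac{5}{3}) = \left(-1\right) \left(- \frac{4}{3}\right) = \frac{4}{3}$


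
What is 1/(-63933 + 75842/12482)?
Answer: -6241/398967932 ≈ -1.5643e-5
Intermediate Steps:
1/(-63933 + 75842/12482) = 1/(-63933 + 75842*(1/12482)) = 1/(-63933 + 37921/6241) = 1/(-398967932/6241) = -6241/398967932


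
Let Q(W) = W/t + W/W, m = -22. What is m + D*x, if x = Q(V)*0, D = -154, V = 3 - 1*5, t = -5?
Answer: -22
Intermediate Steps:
V = -2 (V = 3 - 5 = -2)
Q(W) = 1 - W/5 (Q(W) = W/(-5) + W/W = W*(-⅕) + 1 = -W/5 + 1 = 1 - W/5)
x = 0 (x = (1 - ⅕*(-2))*0 = (1 + ⅖)*0 = (7/5)*0 = 0)
m + D*x = -22 - 154*0 = -22 + 0 = -22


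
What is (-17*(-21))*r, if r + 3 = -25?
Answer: -9996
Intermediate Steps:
r = -28 (r = -3 - 25 = -28)
(-17*(-21))*r = -17*(-21)*(-28) = 357*(-28) = -9996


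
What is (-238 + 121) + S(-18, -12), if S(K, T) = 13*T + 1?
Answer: -272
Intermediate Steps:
S(K, T) = 1 + 13*T
(-238 + 121) + S(-18, -12) = (-238 + 121) + (1 + 13*(-12)) = -117 + (1 - 156) = -117 - 155 = -272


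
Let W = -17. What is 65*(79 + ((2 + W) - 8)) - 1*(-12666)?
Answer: 16306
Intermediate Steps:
65*(79 + ((2 + W) - 8)) - 1*(-12666) = 65*(79 + ((2 - 17) - 8)) - 1*(-12666) = 65*(79 + (-15 - 8)) + 12666 = 65*(79 - 23) + 12666 = 65*56 + 12666 = 3640 + 12666 = 16306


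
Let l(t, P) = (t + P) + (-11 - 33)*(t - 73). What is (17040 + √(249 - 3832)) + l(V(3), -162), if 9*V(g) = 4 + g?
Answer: 180509/9 + I*√3583 ≈ 20057.0 + 59.858*I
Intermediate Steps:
V(g) = 4/9 + g/9 (V(g) = (4 + g)/9 = 4/9 + g/9)
l(t, P) = 3212 + P - 43*t (l(t, P) = (P + t) - 44*(-73 + t) = (P + t) + (3212 - 44*t) = 3212 + P - 43*t)
(17040 + √(249 - 3832)) + l(V(3), -162) = (17040 + √(249 - 3832)) + (3212 - 162 - 43*(4/9 + (⅑)*3)) = (17040 + √(-3583)) + (3212 - 162 - 43*(4/9 + ⅓)) = (17040 + I*√3583) + (3212 - 162 - 43*7/9) = (17040 + I*√3583) + (3212 - 162 - 301/9) = (17040 + I*√3583) + 27149/9 = 180509/9 + I*√3583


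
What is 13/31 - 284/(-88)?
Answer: 2487/682 ≈ 3.6466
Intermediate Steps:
13/31 - 284/(-88) = 13*(1/31) - 284*(-1/88) = 13/31 + 71/22 = 2487/682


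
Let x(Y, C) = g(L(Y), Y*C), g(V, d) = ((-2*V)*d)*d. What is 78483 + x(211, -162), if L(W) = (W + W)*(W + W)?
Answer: -416149940798349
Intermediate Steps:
L(W) = 4*W² (L(W) = (2*W)*(2*W) = 4*W²)
g(V, d) = -2*V*d² (g(V, d) = (-2*V*d)*d = -2*V*d²)
x(Y, C) = -8*C²*Y⁴ (x(Y, C) = -2*4*Y²*(Y*C)² = -2*4*Y²*(C*Y)² = -2*4*Y²*C²*Y² = -8*C²*Y⁴)
78483 + x(211, -162) = 78483 - 8*(-162)²*211⁴ = 78483 - 8*26244*1982119441 = 78483 - 416149940876832 = -416149940798349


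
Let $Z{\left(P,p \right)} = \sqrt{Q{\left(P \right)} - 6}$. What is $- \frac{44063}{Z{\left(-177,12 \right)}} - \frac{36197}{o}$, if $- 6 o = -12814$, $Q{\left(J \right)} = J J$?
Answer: $- \frac{108591}{6407} - \frac{44063 \sqrt{31323}}{31323} \approx -265.92$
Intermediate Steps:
$Q{\left(J \right)} = J^{2}$
$Z{\left(P,p \right)} = \sqrt{-6 + P^{2}}$ ($Z{\left(P,p \right)} = \sqrt{P^{2} - 6} = \sqrt{-6 + P^{2}}$)
$o = \frac{6407}{3}$ ($o = \left(- \frac{1}{6}\right) \left(-12814\right) = \frac{6407}{3} \approx 2135.7$)
$- \frac{44063}{Z{\left(-177,12 \right)}} - \frac{36197}{o} = - \frac{44063}{\sqrt{-6 + \left(-177\right)^{2}}} - \frac{36197}{\frac{6407}{3}} = - \frac{44063}{\sqrt{-6 + 31329}} - \frac{108591}{6407} = - \frac{44063}{\sqrt{31323}} - \frac{108591}{6407} = - 44063 \frac{\sqrt{31323}}{31323} - \frac{108591}{6407} = - \frac{44063 \sqrt{31323}}{31323} - \frac{108591}{6407} = - \frac{108591}{6407} - \frac{44063 \sqrt{31323}}{31323}$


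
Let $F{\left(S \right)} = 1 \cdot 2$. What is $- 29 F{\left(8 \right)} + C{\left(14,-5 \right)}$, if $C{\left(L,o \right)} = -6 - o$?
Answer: $-59$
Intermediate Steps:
$F{\left(S \right)} = 2$
$- 29 F{\left(8 \right)} + C{\left(14,-5 \right)} = \left(-29\right) 2 - 1 = -58 + \left(-6 + 5\right) = -58 - 1 = -59$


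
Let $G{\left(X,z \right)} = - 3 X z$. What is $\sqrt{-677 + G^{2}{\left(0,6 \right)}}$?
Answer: $i \sqrt{677} \approx 26.019 i$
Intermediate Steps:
$G{\left(X,z \right)} = - 3 X z$
$\sqrt{-677 + G^{2}{\left(0,6 \right)}} = \sqrt{-677 + \left(\left(-3\right) 0 \cdot 6\right)^{2}} = \sqrt{-677 + 0^{2}} = \sqrt{-677 + 0} = \sqrt{-677} = i \sqrt{677}$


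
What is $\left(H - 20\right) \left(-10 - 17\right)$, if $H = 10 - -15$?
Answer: $-135$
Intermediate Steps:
$H = 25$ ($H = 10 + 15 = 25$)
$\left(H - 20\right) \left(-10 - 17\right) = \left(25 - 20\right) \left(-10 - 17\right) = \left(25 - 20\right) \left(-27\right) = 5 \left(-27\right) = -135$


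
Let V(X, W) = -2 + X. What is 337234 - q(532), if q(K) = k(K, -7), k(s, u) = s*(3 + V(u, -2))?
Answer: 340426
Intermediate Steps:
k(s, u) = s*(1 + u) (k(s, u) = s*(3 + (-2 + u)) = s*(1 + u))
q(K) = -6*K (q(K) = K*(1 - 7) = K*(-6) = -6*K)
337234 - q(532) = 337234 - (-6)*532 = 337234 - 1*(-3192) = 337234 + 3192 = 340426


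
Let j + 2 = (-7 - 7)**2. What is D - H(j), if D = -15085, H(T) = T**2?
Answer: -52721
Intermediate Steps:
j = 194 (j = -2 + (-7 - 7)**2 = -2 + (-14)**2 = -2 + 196 = 194)
D - H(j) = -15085 - 1*194**2 = -15085 - 1*37636 = -15085 - 37636 = -52721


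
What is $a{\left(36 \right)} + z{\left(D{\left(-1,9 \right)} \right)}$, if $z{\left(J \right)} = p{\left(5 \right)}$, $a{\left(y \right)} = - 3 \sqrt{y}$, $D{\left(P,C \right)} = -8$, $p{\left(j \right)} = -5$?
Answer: $-23$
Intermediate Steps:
$z{\left(J \right)} = -5$
$a{\left(36 \right)} + z{\left(D{\left(-1,9 \right)} \right)} = - 3 \sqrt{36} - 5 = \left(-3\right) 6 - 5 = -18 - 5 = -23$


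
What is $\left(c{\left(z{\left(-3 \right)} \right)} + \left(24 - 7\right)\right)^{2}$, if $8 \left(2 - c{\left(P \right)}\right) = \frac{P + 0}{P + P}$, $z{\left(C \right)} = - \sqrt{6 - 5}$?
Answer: $\frac{91809}{256} \approx 358.63$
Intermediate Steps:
$z{\left(C \right)} = -1$ ($z{\left(C \right)} = - \sqrt{1} = \left(-1\right) 1 = -1$)
$c{\left(P \right)} = \frac{31}{16}$ ($c{\left(P \right)} = 2 - \frac{\left(P + 0\right) \frac{1}{P + P}}{8} = 2 - \frac{P \frac{1}{2 P}}{8} = 2 - \frac{1}{16} = \frac{31}{16}$)
$\left(c{\left(z{\left(-3 \right)} \right)} + \left(24 - 7\right)\right)^{2} = \left(\frac{31}{16} + \left(24 - 7\right)\right)^{2} = \left(\frac{31}{16} + 17\right)^{2} = \left(\frac{303}{16}\right)^{2} = \frac{91809}{256}$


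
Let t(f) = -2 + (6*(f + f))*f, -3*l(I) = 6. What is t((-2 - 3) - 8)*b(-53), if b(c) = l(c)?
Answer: -4052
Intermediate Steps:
l(I) = -2 (l(I) = -⅓*6 = -2)
b(c) = -2
t(f) = -2 + 12*f² (t(f) = -2 + (6*(2*f))*f = -2 + (12*f)*f = -2 + 12*f²)
t((-2 - 3) - 8)*b(-53) = (-2 + 12*((-2 - 3) - 8)²)*(-2) = (-2 + 12*(-5 - 8)²)*(-2) = (-2 + 12*(-13)²)*(-2) = (-2 + 12*169)*(-2) = (-2 + 2028)*(-2) = 2026*(-2) = -4052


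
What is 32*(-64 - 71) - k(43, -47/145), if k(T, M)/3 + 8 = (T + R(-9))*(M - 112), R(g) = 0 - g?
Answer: 1917852/145 ≈ 13227.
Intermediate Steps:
R(g) = -g
k(T, M) = -24 + 3*(-112 + M)*(9 + T) (k(T, M) = -24 + 3*((T - 1*(-9))*(M - 112)) = -24 + 3*((T + 9)*(-112 + M)) = -24 + 3*((9 + T)*(-112 + M)) = -24 + 3*((-112 + M)*(9 + T)) = -24 + 3*(-112 + M)*(9 + T))
32*(-64 - 71) - k(43, -47/145) = 32*(-64 - 71) - (-3048 - 336*43 + 27*(-47/145) + 3*(-47/145)*43) = 32*(-135) - (-3048 - 14448 + 27*(-47*1/145) + 3*(-47*1/145)*43) = -4320 - (-3048 - 14448 + 27*(-47/145) + 3*(-47/145)*43) = -4320 - (-3048 - 14448 - 1269/145 - 6063/145) = -4320 - 1*(-2544252/145) = -4320 + 2544252/145 = 1917852/145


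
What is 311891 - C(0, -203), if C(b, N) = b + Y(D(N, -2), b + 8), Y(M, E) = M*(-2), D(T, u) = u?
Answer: 311887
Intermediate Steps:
Y(M, E) = -2*M
C(b, N) = 4 + b (C(b, N) = b - 2*(-2) = b + 4 = 4 + b)
311891 - C(0, -203) = 311891 - (4 + 0) = 311891 - 1*4 = 311891 - 4 = 311887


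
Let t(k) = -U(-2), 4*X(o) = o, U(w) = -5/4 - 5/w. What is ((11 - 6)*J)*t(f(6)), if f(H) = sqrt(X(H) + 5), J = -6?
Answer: 75/2 ≈ 37.500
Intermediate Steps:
U(w) = -5/4 - 5/w (U(w) = -5*1/4 - 5/w = -5/4 - 5/w)
X(o) = o/4
f(H) = sqrt(5 + H/4) (f(H) = sqrt(H/4 + 5) = sqrt(5 + H/4))
t(k) = -5/4 (t(k) = -(-5/4 - 5/(-2)) = -(-5/4 - 5*(-1/2)) = -(-5/4 + 5/2) = -1*5/4 = -5/4)
((11 - 6)*J)*t(f(6)) = ((11 - 6)*(-6))*(-5/4) = (5*(-6))*(-5/4) = -30*(-5/4) = 75/2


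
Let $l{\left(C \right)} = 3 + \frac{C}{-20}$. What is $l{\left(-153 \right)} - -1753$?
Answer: $\frac{35273}{20} \approx 1763.7$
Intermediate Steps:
$l{\left(C \right)} = 3 - \frac{C}{20}$ ($l{\left(C \right)} = 3 + C \left(- \frac{1}{20}\right) = 3 - \frac{C}{20}$)
$l{\left(-153 \right)} - -1753 = \left(3 - - \frac{153}{20}\right) - -1753 = \left(3 + \frac{153}{20}\right) + 1753 = \frac{213}{20} + 1753 = \frac{35273}{20}$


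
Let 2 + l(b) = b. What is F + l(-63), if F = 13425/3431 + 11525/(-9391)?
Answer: -2007801965/32220521 ≈ -62.314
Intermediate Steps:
l(b) = -2 + b
F = 86531900/32220521 (F = 13425*(1/3431) + 11525*(-1/9391) = 13425/3431 - 11525/9391 = 86531900/32220521 ≈ 2.6856)
F + l(-63) = 86531900/32220521 + (-2 - 63) = 86531900/32220521 - 65 = -2007801965/32220521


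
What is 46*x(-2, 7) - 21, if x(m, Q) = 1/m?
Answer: -44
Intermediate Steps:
46*x(-2, 7) - 21 = 46/(-2) - 21 = 46*(-1/2) - 21 = -23 - 21 = -44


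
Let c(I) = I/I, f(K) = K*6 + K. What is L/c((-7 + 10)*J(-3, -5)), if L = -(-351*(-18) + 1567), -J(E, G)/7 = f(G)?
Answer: -7885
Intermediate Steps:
f(K) = 7*K (f(K) = 6*K + K = 7*K)
J(E, G) = -49*G
c(I) = 1
L = -7885 (L = -(6318 + 1567) = -1*7885 = -7885)
L/c((-7 + 10)*J(-3, -5)) = -7885/1 = -7885*1 = -7885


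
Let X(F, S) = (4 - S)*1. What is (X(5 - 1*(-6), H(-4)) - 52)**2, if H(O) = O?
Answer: 1936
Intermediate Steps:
X(F, S) = 4 - S
(X(5 - 1*(-6), H(-4)) - 52)**2 = ((4 - 1*(-4)) - 52)**2 = ((4 + 4) - 52)**2 = (8 - 52)**2 = (-44)**2 = 1936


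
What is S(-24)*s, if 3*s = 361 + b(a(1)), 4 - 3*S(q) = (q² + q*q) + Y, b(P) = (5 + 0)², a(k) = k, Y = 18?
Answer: -450076/9 ≈ -50008.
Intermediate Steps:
b(P) = 25 (b(P) = 5² = 25)
S(q) = -14/3 - 2*q²/3 (S(q) = 4/3 - ((q² + q*q) + 18)/3 = 4/3 - ((q² + q²) + 18)/3 = 4/3 - (2*q² + 18)/3 = 4/3 - (18 + 2*q²)/3 = 4/3 + (-6 - 2*q²/3) = -14/3 - 2*q²/3)
s = 386/3 (s = (361 + 25)/3 = (⅓)*386 = 386/3 ≈ 128.67)
S(-24)*s = (-14/3 - ⅔*(-24)²)*(386/3) = (-14/3 - ⅔*576)*(386/3) = (-14/3 - 384)*(386/3) = -1166/3*386/3 = -450076/9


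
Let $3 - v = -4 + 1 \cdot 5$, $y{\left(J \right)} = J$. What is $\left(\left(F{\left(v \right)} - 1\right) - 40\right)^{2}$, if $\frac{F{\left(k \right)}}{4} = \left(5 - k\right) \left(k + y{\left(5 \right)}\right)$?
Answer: $1849$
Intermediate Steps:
$v = 2$ ($v = 3 - \left(-4 + 1 \cdot 5\right) = 3 - \left(-4 + 5\right) = 3 - 1 = 2$)
$F{\left(k \right)} = 4 \left(5 + k\right) \left(5 - k\right)$ ($F{\left(k \right)} = 4 \left(5 - k\right) \left(k + 5\right) = 4 \left(5 - k\right) \left(5 + k\right) = 4 \left(5 + k\right) \left(5 - k\right)$)
$\left(\left(F{\left(v \right)} - 1\right) - 40\right)^{2} = \left(\left(\left(100 - 4 \cdot 2^{2}\right) - 1\right) - 40\right)^{2} = \left(\left(\left(100 - 16\right) - 1\right) - 40\right)^{2} = \left(\left(84 - 1\right) - 40\right)^{2} = \left(83 - 40\right)^{2} = 43^{2} = 1849$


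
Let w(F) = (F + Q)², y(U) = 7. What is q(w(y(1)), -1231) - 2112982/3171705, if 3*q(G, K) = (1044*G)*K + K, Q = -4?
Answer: -4076595607709/1057235 ≈ -3.8559e+6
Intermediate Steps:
w(F) = (-4 + F)² (w(F) = (F - 4)² = (-4 + F)²)
q(G, K) = K/3 + 348*G*K (q(G, K) = ((1044*G)*K + K)/3 = (1044*G*K + K)/3 = (K + 1044*G*K)/3 = K/3 + 348*G*K)
q(w(y(1)), -1231) - 2112982/3171705 = (⅓)*(-1231)*(1 + 1044*(-4 + 7)²) - 2112982/3171705 = (⅓)*(-1231)*(1 + 1044*3²) - 2112982*1/3171705 = (⅓)*(-1231)*(1 + 1044*9) - 2112982/3171705 = (⅓)*(-1231)*(1 + 9396) - 2112982/3171705 = (⅓)*(-1231)*9397 - 2112982/3171705 = -11567707/3 - 2112982/3171705 = -4076595607709/1057235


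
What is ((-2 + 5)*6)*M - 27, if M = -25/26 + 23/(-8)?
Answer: -4995/52 ≈ -96.058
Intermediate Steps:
M = -399/104 (M = -25*1/26 + 23*(-1/8) = -25/26 - 23/8 = -399/104 ≈ -3.8365)
((-2 + 5)*6)*M - 27 = ((-2 + 5)*6)*(-399/104) - 27 = (3*6)*(-399/104) - 27 = 18*(-399/104) - 27 = -3591/52 - 27 = -4995/52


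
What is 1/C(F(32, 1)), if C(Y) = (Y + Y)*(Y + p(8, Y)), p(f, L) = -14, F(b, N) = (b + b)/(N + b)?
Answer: -1089/50944 ≈ -0.021376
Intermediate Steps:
F(b, N) = 2*b/(N + b) (F(b, N) = (2*b)/(N + b) = 2*b/(N + b))
C(Y) = 2*Y*(-14 + Y) (C(Y) = (Y + Y)*(Y - 14) = (2*Y)*(-14 + Y) = 2*Y*(-14 + Y))
1/C(F(32, 1)) = 1/(2*(2*32/(1 + 32))*(-14 + 2*32/(1 + 32))) = 1/(2*(2*32/33)*(-14 + 2*32/33)) = 1/(2*(2*32*(1/33))*(-14 + 2*32*(1/33))) = 1/(2*(64/33)*(-14 + 64/33)) = 1/(2*(64/33)*(-398/33)) = 1/(-50944/1089) = -1089/50944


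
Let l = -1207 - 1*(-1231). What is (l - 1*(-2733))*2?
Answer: 5514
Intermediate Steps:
l = 24 (l = -1207 + 1231 = 24)
(l - 1*(-2733))*2 = (24 - 1*(-2733))*2 = (24 + 2733)*2 = 2757*2 = 5514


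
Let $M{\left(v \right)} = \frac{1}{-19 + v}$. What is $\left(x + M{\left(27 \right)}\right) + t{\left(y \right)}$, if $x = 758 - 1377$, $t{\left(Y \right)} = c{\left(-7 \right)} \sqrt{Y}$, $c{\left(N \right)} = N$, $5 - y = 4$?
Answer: $- \frac{5007}{8} \approx -625.88$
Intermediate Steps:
$y = 1$ ($y = 5 - 4 = 1$)
$t{\left(Y \right)} = - 7 \sqrt{Y}$
$x = -619$
$\left(x + M{\left(27 \right)}\right) + t{\left(y \right)} = \left(-619 + \frac{1}{-19 + 27}\right) - 7 \sqrt{1} = \left(-619 + \frac{1}{8}\right) - 7 = - \frac{4951}{8} - 7 = - \frac{5007}{8}$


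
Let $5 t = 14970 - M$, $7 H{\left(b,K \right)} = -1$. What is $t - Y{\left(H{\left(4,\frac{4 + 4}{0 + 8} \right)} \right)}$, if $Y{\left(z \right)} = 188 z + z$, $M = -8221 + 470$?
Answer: $\frac{22856}{5} \approx 4571.2$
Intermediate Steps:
$M = -7751$
$H{\left(b,K \right)} = - \frac{1}{7}$ ($H{\left(b,K \right)} = \frac{1}{7} \left(-1\right) = - \frac{1}{7}$)
$t = \frac{22721}{5}$ ($t = \frac{14970 - -7751}{5} = \frac{14970 + 7751}{5} = \frac{1}{5} \cdot 22721 = \frac{22721}{5} \approx 4544.2$)
$Y{\left(z \right)} = 189 z$
$t - Y{\left(H{\left(4,\frac{4 + 4}{0 + 8} \right)} \right)} = \frac{22721}{5} - 189 \left(- \frac{1}{7}\right) = \frac{22721}{5} - -27 = \frac{22721}{5} + 27 = \frac{22856}{5}$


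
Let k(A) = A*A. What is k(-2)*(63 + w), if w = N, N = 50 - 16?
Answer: 388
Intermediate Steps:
N = 34
k(A) = A²
w = 34
k(-2)*(63 + w) = (-2)²*(63 + 34) = 4*97 = 388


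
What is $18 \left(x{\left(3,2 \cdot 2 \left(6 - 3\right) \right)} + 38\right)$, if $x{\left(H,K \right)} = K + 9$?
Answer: $1062$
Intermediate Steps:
$x{\left(H,K \right)} = 9 + K$
$18 \left(x{\left(3,2 \cdot 2 \left(6 - 3\right) \right)} + 38\right) = 18 \left(\left(9 + 2 \cdot 2 \left(6 - 3\right)\right) + 38\right) = 18 \left(\left(9 + 4 \cdot 3\right) + 38\right) = 18 \left(\left(9 + 12\right) + 38\right) = 18 \left(21 + 38\right) = 18 \cdot 59 = 1062$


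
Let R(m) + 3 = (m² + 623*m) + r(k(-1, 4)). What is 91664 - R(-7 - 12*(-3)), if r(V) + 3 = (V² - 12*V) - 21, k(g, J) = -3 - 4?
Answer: 72650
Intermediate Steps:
k(g, J) = -7
r(V) = -24 + V² - 12*V (r(V) = -3 + ((V² - 12*V) - 21) = -3 + (-21 + V² - 12*V) = -24 + V² - 12*V)
R(m) = 106 + m² + 623*m (R(m) = -3 + ((m² + 623*m) + (-24 + (-7)² - 12*(-7))) = -3 + ((m² + 623*m) + (-24 + 49 + 84)) = -3 + ((m² + 623*m) + 109) = -3 + (109 + m² + 623*m) = 106 + m² + 623*m)
91664 - R(-7 - 12*(-3)) = 91664 - (106 + (-7 - 12*(-3))² + 623*(-7 - 12*(-3))) = 91664 - (106 + (-7 + 36)² + 623*(-7 + 36)) = 91664 - (106 + 29² + 623*29) = 91664 - (106 + 841 + 18067) = 91664 - 1*19014 = 91664 - 19014 = 72650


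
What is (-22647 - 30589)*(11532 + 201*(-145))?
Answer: 937645668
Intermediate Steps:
(-22647 - 30589)*(11532 + 201*(-145)) = -53236*(11532 - 29145) = -53236*(-17613) = 937645668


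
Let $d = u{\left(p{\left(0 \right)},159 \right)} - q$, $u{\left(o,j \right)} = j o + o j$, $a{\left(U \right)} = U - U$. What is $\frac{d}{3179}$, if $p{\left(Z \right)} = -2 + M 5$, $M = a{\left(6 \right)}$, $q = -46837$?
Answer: $\frac{46201}{3179} \approx 14.533$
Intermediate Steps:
$a{\left(U \right)} = 0$
$M = 0$
$p{\left(Z \right)} = -2$ ($p{\left(Z \right)} = -2 + 0 \cdot 5 = -2 + 0 = -2$)
$u{\left(o,j \right)} = 2 j o$ ($u{\left(o,j \right)} = j o + j o = 2 j o$)
$d = 46201$ ($d = 2 \cdot 159 \left(-2\right) - -46837 = -636 + 46837 = 46201$)
$\frac{d}{3179} = \frac{46201}{3179}$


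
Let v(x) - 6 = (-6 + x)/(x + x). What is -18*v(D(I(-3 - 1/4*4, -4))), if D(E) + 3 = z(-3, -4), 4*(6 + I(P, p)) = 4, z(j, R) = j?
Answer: -126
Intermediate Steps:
I(P, p) = -5 (I(P, p) = -6 + (¼)*4 = -6 + 1 = -5)
D(E) = -6 (D(E) = -3 - 3 = -6)
v(x) = 6 + (-6 + x)/(2*x) (v(x) = 6 + (-6 + x)/(x + x) = 6 + (-6 + x)/((2*x)) = 6 + (-6 + x)*(1/(2*x)) = 6 + (-6 + x)/(2*x))
-18*v(D(I(-3 - 1/4*4, -4))) = -18*(13/2 - 3/(-6)) = -18*(13/2 - 3*(-⅙)) = -18*(13/2 + ½) = -18*7 = -126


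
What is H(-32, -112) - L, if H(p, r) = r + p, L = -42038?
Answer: 41894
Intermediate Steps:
H(p, r) = p + r
H(-32, -112) - L = (-32 - 112) - 1*(-42038) = -144 + 42038 = 41894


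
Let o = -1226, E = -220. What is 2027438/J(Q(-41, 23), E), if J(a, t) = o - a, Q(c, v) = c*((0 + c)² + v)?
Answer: 1013719/34319 ≈ 29.538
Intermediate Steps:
Q(c, v) = c*(v + c²) (Q(c, v) = c*(c² + v) = c*(v + c²))
J(a, t) = -1226 - a
2027438/J(Q(-41, 23), E) = 2027438/(-1226 - (-41)*(23 + (-41)²)) = 2027438/(-1226 - (-41)*(23 + 1681)) = 2027438/(-1226 - (-41)*1704) = 2027438/(-1226 - 1*(-69864)) = 2027438/(-1226 + 69864) = 2027438/68638 = 2027438*(1/68638) = 1013719/34319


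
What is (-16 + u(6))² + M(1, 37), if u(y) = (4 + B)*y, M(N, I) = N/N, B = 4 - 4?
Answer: 65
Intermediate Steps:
B = 0
M(N, I) = 1
u(y) = 4*y (u(y) = (4 + 0)*y = 4*y)
(-16 + u(6))² + M(1, 37) = (-16 + 4*6)² + 1 = (-16 + 24)² + 1 = 8² + 1 = 64 + 1 = 65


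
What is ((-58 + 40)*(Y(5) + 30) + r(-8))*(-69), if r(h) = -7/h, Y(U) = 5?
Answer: 347277/8 ≈ 43410.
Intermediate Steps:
((-58 + 40)*(Y(5) + 30) + r(-8))*(-69) = ((-58 + 40)*(5 + 30) - 7/(-8))*(-69) = (-18*35 - 7*(-⅛))*(-69) = (-630 + 7/8)*(-69) = -5033/8*(-69) = 347277/8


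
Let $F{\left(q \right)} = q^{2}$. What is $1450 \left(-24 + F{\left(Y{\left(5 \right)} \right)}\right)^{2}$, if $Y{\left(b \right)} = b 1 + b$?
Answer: $8375200$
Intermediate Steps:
$Y{\left(b \right)} = 2 b$ ($Y{\left(b \right)} = b + b = 2 b$)
$1450 \left(-24 + F{\left(Y{\left(5 \right)} \right)}\right)^{2} = 1450 \left(-24 + \left(2 \cdot 5\right)^{2}\right)^{2} = 1450 \left(-24 + 10^{2}\right)^{2} = 1450 \left(-24 + 100\right)^{2} = 1450 \cdot 76^{2} = 1450 \cdot 5776 = 8375200$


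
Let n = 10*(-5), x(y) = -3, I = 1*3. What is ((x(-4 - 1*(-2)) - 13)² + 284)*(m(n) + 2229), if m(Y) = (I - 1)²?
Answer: 1205820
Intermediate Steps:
I = 3
n = -50
m(Y) = 4 (m(Y) = (3 - 1)² = 2² = 4)
((x(-4 - 1*(-2)) - 13)² + 284)*(m(n) + 2229) = ((-3 - 13)² + 284)*(4 + 2229) = ((-16)² + 284)*2233 = (256 + 284)*2233 = 540*2233 = 1205820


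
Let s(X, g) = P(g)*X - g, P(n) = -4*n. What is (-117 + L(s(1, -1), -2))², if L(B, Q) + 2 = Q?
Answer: 14641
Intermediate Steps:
s(X, g) = -g - 4*X*g (s(X, g) = (-4*g)*X - g = -4*X*g - g = -g - 4*X*g)
L(B, Q) = -2 + Q
(-117 + L(s(1, -1), -2))² = (-117 + (-2 - 2))² = (-117 - 4)² = (-121)² = 14641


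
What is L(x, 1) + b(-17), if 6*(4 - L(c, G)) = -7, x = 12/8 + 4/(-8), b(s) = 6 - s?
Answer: 169/6 ≈ 28.167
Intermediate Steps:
x = 1 (x = 12*(⅛) + 4*(-⅛) = 3/2 - ½ = 1)
L(c, G) = 31/6 (L(c, G) = 4 - ⅙*(-7) = 4 + 7/6 = 31/6)
L(x, 1) + b(-17) = 31/6 + (6 - 1*(-17)) = 31/6 + (6 + 17) = 31/6 + 23 = 169/6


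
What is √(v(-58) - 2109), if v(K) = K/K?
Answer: 2*I*√527 ≈ 45.913*I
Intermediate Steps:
v(K) = 1
√(v(-58) - 2109) = √(1 - 2109) = √(-2108) = 2*I*√527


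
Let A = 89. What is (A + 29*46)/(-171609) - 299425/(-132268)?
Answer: 51195807461/22698379212 ≈ 2.2555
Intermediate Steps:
(A + 29*46)/(-171609) - 299425/(-132268) = (89 + 29*46)/(-171609) - 299425/(-132268) = (89 + 1334)*(-1/171609) - 299425*(-1/132268) = 1423*(-1/171609) + 299425/132268 = -1423/171609 + 299425/132268 = 51195807461/22698379212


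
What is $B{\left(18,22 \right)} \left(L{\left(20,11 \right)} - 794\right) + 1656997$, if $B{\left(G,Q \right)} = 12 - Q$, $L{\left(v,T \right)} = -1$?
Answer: $1664947$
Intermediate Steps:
$B{\left(18,22 \right)} \left(L{\left(20,11 \right)} - 794\right) + 1656997 = \left(12 - 22\right) \left(-1 - 794\right) + 1656997 = \left(12 - 22\right) \left(-795\right) + 1656997 = \left(-10\right) \left(-795\right) + 1656997 = 7950 + 1656997 = 1664947$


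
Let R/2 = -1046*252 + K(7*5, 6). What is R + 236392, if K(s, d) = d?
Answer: -290780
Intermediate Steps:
R = -527172 (R = 2*(-1046*252 + 6) = 2*(-263592 + 6) = 2*(-263586) = -527172)
R + 236392 = -527172 + 236392 = -290780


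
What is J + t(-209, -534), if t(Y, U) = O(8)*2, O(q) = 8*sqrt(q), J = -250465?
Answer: -250465 + 32*sqrt(2) ≈ -2.5042e+5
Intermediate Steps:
t(Y, U) = 32*sqrt(2) (t(Y, U) = (8*sqrt(8))*2 = (8*(2*sqrt(2)))*2 = (16*sqrt(2))*2 = 32*sqrt(2))
J + t(-209, -534) = -250465 + 32*sqrt(2)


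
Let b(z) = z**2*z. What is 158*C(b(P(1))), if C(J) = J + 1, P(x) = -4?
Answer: -9954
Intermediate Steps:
b(z) = z**3
C(J) = 1 + J
158*C(b(P(1))) = 158*(1 + (-4)**3) = 158*(1 - 64) = 158*(-63) = -9954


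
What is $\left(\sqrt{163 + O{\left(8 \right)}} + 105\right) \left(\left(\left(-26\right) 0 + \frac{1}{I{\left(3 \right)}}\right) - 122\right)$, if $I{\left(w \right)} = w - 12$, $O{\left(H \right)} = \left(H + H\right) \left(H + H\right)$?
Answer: $- \frac{38465}{3} - \frac{1099 \sqrt{419}}{9} \approx -15321.0$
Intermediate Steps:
$O{\left(H \right)} = 4 H^{2}$ ($O{\left(H \right)} = 2 H 2 H = 4 H^{2}$)
$I{\left(w \right)} = -12 + w$
$\left(\sqrt{163 + O{\left(8 \right)}} + 105\right) \left(\left(\left(-26\right) 0 + \frac{1}{I{\left(3 \right)}}\right) - 122\right) = \left(\sqrt{163 + 4 \cdot 8^{2}} + 105\right) \left(\left(\left(-26\right) 0 + \frac{1}{-12 + 3}\right) - 122\right) = \left(\sqrt{163 + 4 \cdot 64} + 105\right) \left(\left(0 + \frac{1}{-9}\right) - 122\right) = \left(\sqrt{163 + 256} + 105\right) \left(\left(0 - \frac{1}{9}\right) - 122\right) = \left(\sqrt{419} + 105\right) \left(- \frac{1}{9} - 122\right) = \left(105 + \sqrt{419}\right) \left(- \frac{1099}{9}\right) = - \frac{38465}{3} - \frac{1099 \sqrt{419}}{9}$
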